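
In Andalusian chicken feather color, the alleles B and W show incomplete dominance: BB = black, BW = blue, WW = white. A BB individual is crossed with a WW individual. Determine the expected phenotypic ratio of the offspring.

Punnett square for BB × WW:
Offspring genotypes: 4 BW
Phenotype counts: 4 blue
Ratio: all blue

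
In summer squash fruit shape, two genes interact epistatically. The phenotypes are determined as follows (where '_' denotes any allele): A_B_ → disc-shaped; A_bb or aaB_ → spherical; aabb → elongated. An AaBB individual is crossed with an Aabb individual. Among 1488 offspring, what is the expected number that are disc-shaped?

Cross: AaBB × Aabb — consider each gene separately:
A gene: Aa × Aa → 1 AA, 2 Aa, 1 aa → 3 A_ : 1 aa (out of 4)
B gene: BB × bb → 4 Bb → 4 B_ (out of 4)
Genotype classes (out of 4 × 4 = 16): A_B_ = 3×4 = 12; aaB_ = 1×4 = 4
Apply the phenotype rules: A_B_ (12) → disc-shaped; aaB_ (4) → spherical
Phenotype counts (out of 16): 12 disc-shaped, 4 spherical
disc-shaped: 12 out of 16 → fraction 3/4
Expected count = 3/4 × 1488 = 1116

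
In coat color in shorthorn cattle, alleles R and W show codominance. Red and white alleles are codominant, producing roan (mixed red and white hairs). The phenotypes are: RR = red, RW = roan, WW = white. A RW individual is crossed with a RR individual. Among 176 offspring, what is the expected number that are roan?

Punnett square for RW × RR:
Offspring genotypes: 2 RR, 2 RW
Phenotype counts: 2 red, 2 roan
roan: 2 out of 4 → fraction 1/2
Expected count = 1/2 × 176 = 88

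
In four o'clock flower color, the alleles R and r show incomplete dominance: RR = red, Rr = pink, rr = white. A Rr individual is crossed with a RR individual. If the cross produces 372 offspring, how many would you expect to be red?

Punnett square for Rr × RR:
Offspring genotypes: 2 RR, 2 Rr
Phenotype counts: 2 red, 2 pink
red: 2 out of 4 → fraction 1/2
Expected count = 1/2 × 372 = 186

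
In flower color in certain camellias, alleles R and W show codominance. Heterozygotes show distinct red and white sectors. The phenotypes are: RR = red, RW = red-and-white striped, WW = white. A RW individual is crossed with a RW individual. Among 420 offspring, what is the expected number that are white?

Punnett square for RW × RW:
Offspring genotypes: 1 RR, 2 RW, 1 WW
Phenotype counts: 1 red, 2 red-and-white striped, 1 white
white: 1 out of 4 → fraction 1/4
Expected count = 1/4 × 420 = 105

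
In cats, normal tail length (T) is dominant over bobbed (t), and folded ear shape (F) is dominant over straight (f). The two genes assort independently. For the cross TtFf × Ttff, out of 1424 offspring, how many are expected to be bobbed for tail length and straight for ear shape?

Dihybrid cross TtFf × Ttff — consider each gene separately:
tail length: Tt × Tt → 1 TT, 2 Tt, 1 tt → 3 T_ : 1 tt (out of 4)
ear shape: Ff × ff → 2 Ff, 2 ff → 2 F_ : 2 ff (out of 4)
Looking for: bobbed (tt) and straight (ff)
P(bobbed) = 1/4, P(straight) = 2/4
P(both) = 1/4 × 2/4 = 2/16 = 1/8
Expected count = 1/8 × 1424 = 178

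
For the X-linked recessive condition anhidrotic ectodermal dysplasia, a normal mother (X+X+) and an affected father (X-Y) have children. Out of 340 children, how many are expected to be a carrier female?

Cross: X+X+ × X-Y
Offspring: 2 X+X-, 2 X+Y
Probability of a carrier female: 2/4 = 1/2
Expected count = 1/2 × 340 = 170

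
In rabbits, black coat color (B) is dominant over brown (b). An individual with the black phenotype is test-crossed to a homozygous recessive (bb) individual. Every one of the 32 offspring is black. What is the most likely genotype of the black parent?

Test cross: ? × bb
All offspring are black.
If the unknown parent were heterozygous (Bb), about half of 32 offspring would be brown; none are. The unknown parent is most likely homozygous dominant (BB).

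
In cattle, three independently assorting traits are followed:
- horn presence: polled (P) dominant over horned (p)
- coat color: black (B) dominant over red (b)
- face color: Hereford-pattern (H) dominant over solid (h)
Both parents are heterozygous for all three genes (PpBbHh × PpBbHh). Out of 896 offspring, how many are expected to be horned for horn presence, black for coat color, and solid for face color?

Trihybrid cross: PpBbHh × PpBbHh
Each trait segregates independently with a 3:1 phenotypic ratio, so each gene contributes 3/4 (dominant) or 1/4 (recessive).
Target: horned (horn presence), black (coat color), solid (face color)
Probability = product of independent per-trait probabilities
= 1/4 × 3/4 × 1/4 = 3/64
Expected count = 3/64 × 896 = 42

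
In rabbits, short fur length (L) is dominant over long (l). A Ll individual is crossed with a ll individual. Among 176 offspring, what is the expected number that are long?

Punnett square for Ll × ll:
Offspring genotypes: 2 Ll, 2 ll
short: 2, long: 2
long: 2 out of 4 → fraction 1/2
Expected count = 1/2 × 176 = 88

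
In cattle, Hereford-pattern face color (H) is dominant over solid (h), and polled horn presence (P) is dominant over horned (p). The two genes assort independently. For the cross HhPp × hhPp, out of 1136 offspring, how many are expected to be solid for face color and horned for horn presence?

Dihybrid cross HhPp × hhPp — consider each gene separately:
face color: Hh × hh → 2 Hh, 2 hh → 2 H_ : 2 hh (out of 4)
horn presence: Pp × Pp → 1 PP, 2 Pp, 1 pp → 3 P_ : 1 pp (out of 4)
Looking for: solid (hh) and horned (pp)
P(solid) = 2/4, P(horned) = 1/4
P(both) = 2/4 × 1/4 = 2/16 = 1/8
Expected count = 1/8 × 1136 = 142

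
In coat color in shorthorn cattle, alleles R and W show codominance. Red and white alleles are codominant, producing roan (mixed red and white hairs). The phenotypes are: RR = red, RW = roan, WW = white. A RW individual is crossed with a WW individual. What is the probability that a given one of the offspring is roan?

Punnett square for RW × WW:
Offspring genotypes: 2 RW, 2 WW
Phenotype counts: 2 roan, 2 white
roan: 2 out of 4
Probability: 2/4 = 1/2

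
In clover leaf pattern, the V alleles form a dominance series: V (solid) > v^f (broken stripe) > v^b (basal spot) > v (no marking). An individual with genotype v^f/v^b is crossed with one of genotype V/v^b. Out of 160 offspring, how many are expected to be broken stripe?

Cross: v^f/v^b × V/v^b
Allele dominance: V > v^f > v^b > v
Offspring genotypes: 1 V/v^f, 1 v^f/v^b, 1 V/v^b, 1 v^b/v^b
Phenotype counts: 2 solid, 1 broken stripe, 1 basal spot
broken stripe: 1 out of 4 → fraction 1/4
Expected count = 1/4 × 160 = 40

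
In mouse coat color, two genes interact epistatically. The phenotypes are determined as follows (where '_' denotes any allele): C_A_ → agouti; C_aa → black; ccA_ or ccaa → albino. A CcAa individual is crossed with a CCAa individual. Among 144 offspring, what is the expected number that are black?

Cross: CcAa × CCAa — consider each gene separately:
C gene: Cc × CC → 2 CC, 2 Cc → 4 C_ (out of 4)
A gene: Aa × Aa → 1 AA, 2 Aa, 1 aa → 3 A_ : 1 aa (out of 4)
Genotype classes (out of 4 × 4 = 16): C_A_ = 4×3 = 12; C_aa = 4×1 = 4
Apply the phenotype rules: C_A_ (12) → agouti; C_aa (4) → black
Phenotype counts (out of 16): 12 agouti, 4 black
black: 4 out of 16 → fraction 1/4
Expected count = 1/4 × 144 = 36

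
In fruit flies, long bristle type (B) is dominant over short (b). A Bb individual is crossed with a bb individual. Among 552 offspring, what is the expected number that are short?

Punnett square for Bb × bb:
Offspring genotypes: 2 Bb, 2 bb
long: 2, short: 2
short: 2 out of 4 → fraction 1/2
Expected count = 1/2 × 552 = 276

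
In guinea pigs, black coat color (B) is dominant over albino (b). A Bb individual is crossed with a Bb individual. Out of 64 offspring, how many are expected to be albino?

Punnett square for Bb × Bb:
Offspring genotypes: 1 BB, 2 Bb, 1 bb
black: 3, albino: 1
albino: 1 out of 4 → fraction 1/4
Expected count = 1/4 × 64 = 16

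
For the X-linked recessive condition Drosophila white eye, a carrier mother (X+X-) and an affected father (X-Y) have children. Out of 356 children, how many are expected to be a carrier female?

Cross: X+X- × X-Y
Offspring: 1 X+X-, 1 X+Y, 1 X-X-, 1 X-Y
Probability of a carrier female: 1/4
Expected count = 1/4 × 356 = 89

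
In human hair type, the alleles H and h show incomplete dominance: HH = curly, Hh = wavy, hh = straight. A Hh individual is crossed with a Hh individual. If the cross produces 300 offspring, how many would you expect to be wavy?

Punnett square for Hh × Hh:
Offspring genotypes: 1 HH, 2 Hh, 1 hh
Phenotype counts: 1 curly, 2 wavy, 1 straight
wavy: 2 out of 4 → fraction 1/2
Expected count = 1/2 × 300 = 150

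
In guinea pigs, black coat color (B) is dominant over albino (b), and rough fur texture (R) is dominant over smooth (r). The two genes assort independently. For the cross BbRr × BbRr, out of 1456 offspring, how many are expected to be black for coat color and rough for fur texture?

Dihybrid cross BbRr × BbRr — consider each gene separately:
coat color: Bb × Bb → 1 BB, 2 Bb, 1 bb → 3 B_ : 1 bb (out of 4)
fur texture: Rr × Rr → 1 RR, 2 Rr, 1 rr → 3 R_ : 1 rr (out of 4)
Looking for: black (B_) and rough (R_)
P(black) = 3/4, P(rough) = 3/4
P(both) = 3/4 × 3/4 = 9/16
Expected count = 9/16 × 1456 = 819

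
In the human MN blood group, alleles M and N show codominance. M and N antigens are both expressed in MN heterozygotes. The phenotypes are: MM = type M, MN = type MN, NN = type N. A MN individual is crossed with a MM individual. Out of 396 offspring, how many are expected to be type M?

Punnett square for MN × MM:
Offspring genotypes: 2 MM, 2 MN
Phenotype counts: 2 type M, 2 type MN
type M: 2 out of 4 → fraction 1/2
Expected count = 1/2 × 396 = 198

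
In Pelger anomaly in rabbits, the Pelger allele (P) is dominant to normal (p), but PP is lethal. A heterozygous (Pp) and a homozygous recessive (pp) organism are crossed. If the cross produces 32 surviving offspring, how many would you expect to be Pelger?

Cross: Pp × pp
Punnett square offspring (before lethality): 2 Pp, 2 pp
No PP offspring are produced in this cross.
Pelger: 2 out of 4 → fraction 1/2
Expected count = 1/2 × 32 = 16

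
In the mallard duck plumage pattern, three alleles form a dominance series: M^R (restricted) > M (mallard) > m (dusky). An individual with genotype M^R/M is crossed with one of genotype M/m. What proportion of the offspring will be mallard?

Cross: M^R/M × M/m
Allele dominance: M^R > M > m
Offspring genotypes: 1 M^R/M, 1 M^R/m, 1 M/M, 1 M/m
Phenotype counts: 2 restricted, 2 mallard
mallard: 2 out of 4
Probability: 2/4 = 1/2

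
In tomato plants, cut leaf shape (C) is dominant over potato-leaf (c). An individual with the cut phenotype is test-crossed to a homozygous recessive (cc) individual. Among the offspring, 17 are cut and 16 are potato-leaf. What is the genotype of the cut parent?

Test cross: ? × cc
Offspring: 17 cut, 16 potato-leaf — approximately 1:1.
A 1:1 ratio in a test cross indicates the unknown parent is heterozygous (Cc).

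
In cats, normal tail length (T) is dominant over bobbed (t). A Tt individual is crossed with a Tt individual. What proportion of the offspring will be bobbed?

Punnett square for Tt × Tt:
Offspring genotypes: 1 TT, 2 Tt, 1 tt
normal: 3, bobbed: 1
bobbed: 1 out of 4
Probability: 1/4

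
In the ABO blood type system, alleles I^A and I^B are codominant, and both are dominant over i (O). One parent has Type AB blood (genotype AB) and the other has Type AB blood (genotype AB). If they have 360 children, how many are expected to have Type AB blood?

Cross: AB × AB
Possible offspring genotypes: 1 AA, 2 AB, 1 BB
Blood type counts: 1 Type A, 2 Type AB, 1 Type B
Probability of Type AB: 2/4 = 1/2
Expected count = 1/2 × 360 = 180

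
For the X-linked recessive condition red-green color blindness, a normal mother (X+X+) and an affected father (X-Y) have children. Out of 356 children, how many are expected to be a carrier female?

Cross: X+X+ × X-Y
Offspring: 2 X+X-, 2 X+Y
Probability of a carrier female: 2/4 = 1/2
Expected count = 1/2 × 356 = 178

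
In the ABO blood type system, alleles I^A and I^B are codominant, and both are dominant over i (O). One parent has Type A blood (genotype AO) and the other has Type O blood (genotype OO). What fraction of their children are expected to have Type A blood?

Cross: AO × OO
Possible offspring genotypes: 2 AO, 2 OO
Blood type counts: 2 Type A, 2 Type O
Probability of Type A: 2/4 = 1/2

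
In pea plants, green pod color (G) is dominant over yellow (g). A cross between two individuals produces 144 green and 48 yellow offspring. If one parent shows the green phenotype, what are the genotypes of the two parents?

Observed offspring: 144 green, 48 yellow
The observed ratio simplifies to 3:1. Yellow (gg) offspring appear, so each parent must contribute one g allele. The parent stated to show green carries G, so it is Gg. The other parent is then either Gg or gg: Gg × gg would give a 1:1 split, whereas Gg × Gg gives 3:1 — matching the data. So both parents are heterozygous (Gg × Gg).
Parent genotypes: Gg × Gg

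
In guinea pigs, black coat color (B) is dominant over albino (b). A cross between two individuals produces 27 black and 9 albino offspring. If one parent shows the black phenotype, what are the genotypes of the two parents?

Observed offspring: 27 black, 9 albino
The observed ratio simplifies to 3:1. Albino (bb) offspring appear, so each parent must contribute one b allele. The parent stated to show black carries B, so it is Bb. The other parent is then either Bb or bb: Bb × bb would give a 1:1 split, whereas Bb × Bb gives 3:1 — matching the data. So both parents are heterozygous (Bb × Bb).
Parent genotypes: Bb × Bb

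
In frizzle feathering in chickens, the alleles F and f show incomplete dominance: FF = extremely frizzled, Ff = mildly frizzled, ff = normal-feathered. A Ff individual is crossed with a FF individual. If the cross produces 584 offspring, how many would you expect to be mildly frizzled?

Punnett square for Ff × FF:
Offspring genotypes: 2 FF, 2 Ff
Phenotype counts: 2 extremely frizzled, 2 mildly frizzled
mildly frizzled: 2 out of 4 → fraction 1/2
Expected count = 1/2 × 584 = 292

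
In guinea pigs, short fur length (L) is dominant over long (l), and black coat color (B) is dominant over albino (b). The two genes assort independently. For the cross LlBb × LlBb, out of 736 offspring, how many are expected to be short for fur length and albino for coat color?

Dihybrid cross LlBb × LlBb — consider each gene separately:
fur length: Ll × Ll → 1 LL, 2 Ll, 1 ll → 3 L_ : 1 ll (out of 4)
coat color: Bb × Bb → 1 BB, 2 Bb, 1 bb → 3 B_ : 1 bb (out of 4)
Looking for: short (L_) and albino (bb)
P(short) = 3/4, P(albino) = 1/4
P(both) = 3/4 × 1/4 = 3/16
Expected count = 3/16 × 736 = 138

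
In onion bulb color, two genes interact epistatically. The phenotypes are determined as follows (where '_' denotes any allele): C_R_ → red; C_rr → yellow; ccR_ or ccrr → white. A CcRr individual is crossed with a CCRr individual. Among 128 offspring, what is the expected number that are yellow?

Cross: CcRr × CCRr — consider each gene separately:
C gene: Cc × CC → 2 CC, 2 Cc → 4 C_ (out of 4)
R gene: Rr × Rr → 1 RR, 2 Rr, 1 rr → 3 R_ : 1 rr (out of 4)
Genotype classes (out of 4 × 4 = 16): C_R_ = 4×3 = 12; C_rr = 4×1 = 4
Apply the phenotype rules: C_R_ (12) → red; C_rr (4) → yellow
Phenotype counts (out of 16): 12 red, 4 yellow
yellow: 4 out of 16 → fraction 1/4
Expected count = 1/4 × 128 = 32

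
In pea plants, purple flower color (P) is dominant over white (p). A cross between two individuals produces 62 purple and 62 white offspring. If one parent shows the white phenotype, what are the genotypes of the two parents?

Observed offspring: 62 purple, 62 white
The observed ratio simplifies to 1:1. One parent shows white, so its genotype must be pp. A 1:1 offspring split requires the other parent to be heterozygous (Pp).
Parent genotypes: pp × Pp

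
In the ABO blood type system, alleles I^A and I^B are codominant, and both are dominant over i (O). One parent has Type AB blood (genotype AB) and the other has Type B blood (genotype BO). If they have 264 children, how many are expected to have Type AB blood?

Cross: AB × BO
Possible offspring genotypes: 1 AB, 1 AO, 1 BB, 1 BO
Blood type counts: 1 Type AB, 1 Type A, 2 Type B
Probability of Type AB: 1/4
Expected count = 1/4 × 264 = 66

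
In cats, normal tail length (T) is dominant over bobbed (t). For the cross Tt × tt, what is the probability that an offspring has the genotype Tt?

Punnett square for Tt × tt:
Offspring genotypes: 2 Tt, 2 tt
Total offspring: 4
Count with target: 2
Probability: 2/4 = 1/2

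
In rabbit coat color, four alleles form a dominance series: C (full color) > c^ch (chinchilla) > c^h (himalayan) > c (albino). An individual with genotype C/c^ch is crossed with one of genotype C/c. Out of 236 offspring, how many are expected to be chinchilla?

Cross: C/c^ch × C/c
Allele dominance: C > c^ch > c^h > c
Offspring genotypes: 1 C/C, 1 C/c, 1 C/c^ch, 1 c^ch/c
Phenotype counts: 3 full color, 1 chinchilla
chinchilla: 1 out of 4 → fraction 1/4
Expected count = 1/4 × 236 = 59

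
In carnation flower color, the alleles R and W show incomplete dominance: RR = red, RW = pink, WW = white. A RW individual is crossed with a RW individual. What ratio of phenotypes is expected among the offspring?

Punnett square for RW × RW:
Offspring genotypes: 1 RR, 2 RW, 1 WW
Phenotype counts: 1 red, 2 pink, 1 white
Ratio: 1 red : 2 pink : 1 white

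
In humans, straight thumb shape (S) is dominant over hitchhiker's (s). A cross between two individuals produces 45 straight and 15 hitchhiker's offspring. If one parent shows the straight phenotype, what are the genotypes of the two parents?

Observed offspring: 45 straight, 15 hitchhiker's
The observed ratio simplifies to 3:1. Hitchhiker's (ss) offspring appear, so each parent must contribute one s allele. The parent stated to show straight carries S, so it is Ss. The other parent is then either Ss or ss: Ss × ss would give a 1:1 split, whereas Ss × Ss gives 3:1 — matching the data. So both parents are heterozygous (Ss × Ss).
Parent genotypes: Ss × Ss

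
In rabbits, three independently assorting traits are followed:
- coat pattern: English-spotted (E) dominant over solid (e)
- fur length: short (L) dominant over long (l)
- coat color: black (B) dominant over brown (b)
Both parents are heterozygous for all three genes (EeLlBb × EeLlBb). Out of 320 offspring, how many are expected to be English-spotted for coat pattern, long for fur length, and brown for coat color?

Trihybrid cross: EeLlBb × EeLlBb
Each trait segregates independently with a 3:1 phenotypic ratio, so each gene contributes 3/4 (dominant) or 1/4 (recessive).
Target: English-spotted (coat pattern), long (fur length), brown (coat color)
Probability = product of independent per-trait probabilities
= 3/4 × 1/4 × 1/4 = 3/64
Expected count = 3/64 × 320 = 15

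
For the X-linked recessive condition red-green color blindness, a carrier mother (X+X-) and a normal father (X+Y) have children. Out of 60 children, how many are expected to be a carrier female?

Cross: X+X- × X+Y
Offspring: 1 X+X+, 1 X+Y, 1 X+X-, 1 X-Y
Probability of a carrier female: 1/4
Expected count = 1/4 × 60 = 15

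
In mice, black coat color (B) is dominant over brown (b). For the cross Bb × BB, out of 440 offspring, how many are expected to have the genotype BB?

Punnett square for Bb × BB:
Offspring genotypes: 2 BB, 2 Bb
Total offspring: 4
Count with target: 2
Probability: 2/4 = 1/2
Expected count = 1/2 × 440 = 220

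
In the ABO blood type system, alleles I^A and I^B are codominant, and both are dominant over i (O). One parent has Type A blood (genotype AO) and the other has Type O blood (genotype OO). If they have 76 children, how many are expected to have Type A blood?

Cross: AO × OO
Possible offspring genotypes: 2 AO, 2 OO
Blood type counts: 2 Type A, 2 Type O
Probability of Type A: 2/4 = 1/2
Expected count = 1/2 × 76 = 38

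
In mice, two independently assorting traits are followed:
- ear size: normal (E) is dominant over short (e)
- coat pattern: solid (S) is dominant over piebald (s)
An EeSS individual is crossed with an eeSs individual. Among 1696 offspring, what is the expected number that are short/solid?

Dihybrid cross EeSS × eeSs — consider each gene separately:
ear size: Ee × ee → 2 Ee, 2 ee → 2 E_ : 2 ee (out of 4)
coat pattern: SS × Ss → 2 SS, 2 Ss → 4 S_ (out of 4)
Combine (counts out of 4 × 4 = 16): normal/solid (E_S_) = 2×4 = 8; short/solid (eeS_) = 2×4 = 8
Phenotype counts (out of 16): 8 normal/solid, 8 short/solid
short/solid: 8 out of 16 → fraction 1/2
Expected count = 1/2 × 1696 = 848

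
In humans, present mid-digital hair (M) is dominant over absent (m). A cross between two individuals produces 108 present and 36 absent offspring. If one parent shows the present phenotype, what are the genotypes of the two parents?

Observed offspring: 108 present, 36 absent
The observed ratio simplifies to 3:1. Absent (mm) offspring appear, so each parent must contribute one m allele. The parent stated to show present carries M, so it is Mm. The other parent is then either Mm or mm: Mm × mm would give a 1:1 split, whereas Mm × Mm gives 3:1 — matching the data. So both parents are heterozygous (Mm × Mm).
Parent genotypes: Mm × Mm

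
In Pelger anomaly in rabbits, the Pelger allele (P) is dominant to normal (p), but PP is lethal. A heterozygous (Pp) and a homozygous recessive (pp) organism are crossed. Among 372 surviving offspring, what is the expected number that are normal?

Cross: Pp × pp
Punnett square offspring (before lethality): 2 Pp, 2 pp
No PP offspring are produced in this cross.
normal: 2 out of 4 → fraction 1/2
Expected count = 1/2 × 372 = 186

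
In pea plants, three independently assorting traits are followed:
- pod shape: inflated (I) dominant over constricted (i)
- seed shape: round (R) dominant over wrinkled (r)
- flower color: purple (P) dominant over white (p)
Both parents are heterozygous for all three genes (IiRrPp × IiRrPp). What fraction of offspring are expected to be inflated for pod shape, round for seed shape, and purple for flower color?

Trihybrid cross: IiRrPp × IiRrPp
Each trait segregates independently with a 3:1 phenotypic ratio, so each gene contributes 3/4 (dominant) or 1/4 (recessive).
Target: inflated (pod shape), round (seed shape), purple (flower color)
Probability = product of independent per-trait probabilities
= 3/4 × 3/4 × 3/4 = 27/64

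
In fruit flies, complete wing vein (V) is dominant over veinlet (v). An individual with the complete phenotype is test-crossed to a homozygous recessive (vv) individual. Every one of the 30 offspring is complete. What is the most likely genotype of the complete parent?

Test cross: ? × vv
All offspring are complete.
If the unknown parent were heterozygous (Vv), about half of 30 offspring would be veinlet; none are. The unknown parent is most likely homozygous dominant (VV).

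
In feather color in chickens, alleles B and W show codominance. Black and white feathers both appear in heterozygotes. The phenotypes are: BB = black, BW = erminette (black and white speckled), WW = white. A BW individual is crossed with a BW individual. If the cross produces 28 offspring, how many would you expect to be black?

Punnett square for BW × BW:
Offspring genotypes: 1 BB, 2 BW, 1 WW
Phenotype counts: 1 black, 2 erminette (black and white speckled), 1 white
black: 1 out of 4 → fraction 1/4
Expected count = 1/4 × 28 = 7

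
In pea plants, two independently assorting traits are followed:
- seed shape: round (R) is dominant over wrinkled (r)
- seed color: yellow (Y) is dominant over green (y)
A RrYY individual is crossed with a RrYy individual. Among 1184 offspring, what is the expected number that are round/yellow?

Dihybrid cross RrYY × RrYy — consider each gene separately:
seed shape: Rr × Rr → 1 RR, 2 Rr, 1 rr → 3 R_ : 1 rr (out of 4)
seed color: YY × Yy → 2 YY, 2 Yy → 4 Y_ (out of 4)
Combine (counts out of 4 × 4 = 16): round/yellow (R_Y_) = 3×4 = 12; wrinkled/yellow (rrY_) = 1×4 = 4
Phenotype counts (out of 16): 12 round/yellow, 4 wrinkled/yellow
round/yellow: 12 out of 16 → fraction 3/4
Expected count = 3/4 × 1184 = 888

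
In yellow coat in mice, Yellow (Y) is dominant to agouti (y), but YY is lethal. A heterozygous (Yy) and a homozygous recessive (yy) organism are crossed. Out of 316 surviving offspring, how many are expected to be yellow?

Cross: Yy × yy
Punnett square offspring (before lethality): 2 Yy, 2 yy
No YY offspring are produced in this cross.
yellow: 2 out of 4 → fraction 1/2
Expected count = 1/2 × 316 = 158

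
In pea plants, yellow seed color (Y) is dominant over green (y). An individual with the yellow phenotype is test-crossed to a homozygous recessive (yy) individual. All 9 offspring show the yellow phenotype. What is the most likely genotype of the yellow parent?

Test cross: ? × yy
All offspring are yellow.
If the unknown parent were heterozygous (Yy), about half of 9 offspring would be green; none are. The unknown parent is most likely homozygous dominant (YY).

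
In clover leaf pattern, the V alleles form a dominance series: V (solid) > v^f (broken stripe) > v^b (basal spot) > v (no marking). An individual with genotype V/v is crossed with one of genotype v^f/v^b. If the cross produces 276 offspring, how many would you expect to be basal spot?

Cross: V/v × v^f/v^b
Allele dominance: V > v^f > v^b > v
Offspring genotypes: 1 V/v^f, 1 V/v^b, 1 v^f/v, 1 v^b/v
Phenotype counts: 2 solid, 1 broken stripe, 1 basal spot
basal spot: 1 out of 4 → fraction 1/4
Expected count = 1/4 × 276 = 69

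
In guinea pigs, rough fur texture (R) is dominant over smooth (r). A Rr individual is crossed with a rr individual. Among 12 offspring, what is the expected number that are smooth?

Punnett square for Rr × rr:
Offspring genotypes: 2 Rr, 2 rr
rough: 2, smooth: 2
smooth: 2 out of 4 → fraction 1/2
Expected count = 1/2 × 12 = 6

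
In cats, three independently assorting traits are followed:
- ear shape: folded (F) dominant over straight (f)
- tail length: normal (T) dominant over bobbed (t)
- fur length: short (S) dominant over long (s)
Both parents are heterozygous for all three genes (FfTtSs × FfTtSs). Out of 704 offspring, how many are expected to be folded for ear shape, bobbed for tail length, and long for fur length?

Trihybrid cross: FfTtSs × FfTtSs
Each trait segregates independently with a 3:1 phenotypic ratio, so each gene contributes 3/4 (dominant) or 1/4 (recessive).
Target: folded (ear shape), bobbed (tail length), long (fur length)
Probability = product of independent per-trait probabilities
= 3/4 × 1/4 × 1/4 = 3/64
Expected count = 3/64 × 704 = 33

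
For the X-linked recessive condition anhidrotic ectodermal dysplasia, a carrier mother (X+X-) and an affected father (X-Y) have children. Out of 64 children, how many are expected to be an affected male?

Cross: X+X- × X-Y
Offspring: 1 X+X-, 1 X+Y, 1 X-X-, 1 X-Y
Probability of an affected male: 1/4
Expected count = 1/4 × 64 = 16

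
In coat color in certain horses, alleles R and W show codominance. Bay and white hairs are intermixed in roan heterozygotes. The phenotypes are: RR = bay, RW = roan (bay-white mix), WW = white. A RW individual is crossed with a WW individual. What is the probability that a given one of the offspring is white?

Punnett square for RW × WW:
Offspring genotypes: 2 RW, 2 WW
Phenotype counts: 2 roan (bay-white mix), 2 white
white: 2 out of 4
Probability: 2/4 = 1/2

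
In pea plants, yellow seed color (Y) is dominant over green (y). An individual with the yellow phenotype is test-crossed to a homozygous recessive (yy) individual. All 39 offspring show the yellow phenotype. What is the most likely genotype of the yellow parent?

Test cross: ? × yy
All offspring are yellow.
If the unknown parent were heterozygous (Yy), about half of 39 offspring would be green; none are. The unknown parent is most likely homozygous dominant (YY).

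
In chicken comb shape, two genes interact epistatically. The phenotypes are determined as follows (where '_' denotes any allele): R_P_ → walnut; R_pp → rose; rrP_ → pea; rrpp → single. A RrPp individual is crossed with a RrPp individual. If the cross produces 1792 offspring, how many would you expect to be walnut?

Cross: RrPp × RrPp — consider each gene separately:
R gene: Rr × Rr → 1 RR, 2 Rr, 1 rr → 3 R_ : 1 rr (out of 4)
P gene: Pp × Pp → 1 PP, 2 Pp, 1 pp → 3 P_ : 1 pp (out of 4)
Genotype classes (out of 4 × 4 = 16): R_P_ = 3×3 = 9; R_pp = 3×1 = 3; rrP_ = 1×3 = 3; rrpp = 1×1 = 1
Apply the phenotype rules: R_P_ (9) → walnut; R_pp (3) → rose; rrP_ (3) → pea; rrpp (1) → single
Phenotype counts (out of 16): 9 walnut, 3 rose, 3 pea, 1 single
walnut: 9 out of 16 → fraction 9/16
Expected count = 9/16 × 1792 = 1008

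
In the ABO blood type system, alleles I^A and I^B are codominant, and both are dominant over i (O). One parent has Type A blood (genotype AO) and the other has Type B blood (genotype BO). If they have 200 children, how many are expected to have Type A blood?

Cross: AO × BO
Possible offspring genotypes: 1 AB, 1 AO, 1 BO, 1 OO
Blood type counts: 1 Type AB, 1 Type A, 1 Type B, 1 Type O
Probability of Type A: 1/4
Expected count = 1/4 × 200 = 50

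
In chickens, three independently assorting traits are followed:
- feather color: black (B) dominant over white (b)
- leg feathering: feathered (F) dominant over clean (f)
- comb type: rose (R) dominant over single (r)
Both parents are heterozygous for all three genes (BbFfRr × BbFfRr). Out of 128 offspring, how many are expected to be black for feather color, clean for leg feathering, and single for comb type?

Trihybrid cross: BbFfRr × BbFfRr
Each trait segregates independently with a 3:1 phenotypic ratio, so each gene contributes 3/4 (dominant) or 1/4 (recessive).
Target: black (feather color), clean (leg feathering), single (comb type)
Probability = product of independent per-trait probabilities
= 3/4 × 1/4 × 1/4 = 3/64
Expected count = 3/64 × 128 = 6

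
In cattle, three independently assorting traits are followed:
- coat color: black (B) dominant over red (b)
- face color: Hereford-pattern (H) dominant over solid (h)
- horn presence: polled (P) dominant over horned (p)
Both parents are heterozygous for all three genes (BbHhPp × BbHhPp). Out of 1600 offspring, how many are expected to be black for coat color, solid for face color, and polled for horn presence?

Trihybrid cross: BbHhPp × BbHhPp
Each trait segregates independently with a 3:1 phenotypic ratio, so each gene contributes 3/4 (dominant) or 1/4 (recessive).
Target: black (coat color), solid (face color), polled (horn presence)
Probability = product of independent per-trait probabilities
= 3/4 × 1/4 × 3/4 = 9/64
Expected count = 9/64 × 1600 = 225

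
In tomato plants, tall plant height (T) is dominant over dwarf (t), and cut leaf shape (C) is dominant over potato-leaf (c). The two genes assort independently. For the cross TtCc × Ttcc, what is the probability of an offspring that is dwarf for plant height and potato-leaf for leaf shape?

Dihybrid cross TtCc × Ttcc — consider each gene separately:
plant height: Tt × Tt → 1 TT, 2 Tt, 1 tt → 3 T_ : 1 tt (out of 4)
leaf shape: Cc × cc → 2 Cc, 2 cc → 2 C_ : 2 cc (out of 4)
Looking for: dwarf (tt) and potato-leaf (cc)
P(dwarf) = 1/4, P(potato-leaf) = 2/4
P(both) = 1/4 × 2/4 = 2/16 = 1/8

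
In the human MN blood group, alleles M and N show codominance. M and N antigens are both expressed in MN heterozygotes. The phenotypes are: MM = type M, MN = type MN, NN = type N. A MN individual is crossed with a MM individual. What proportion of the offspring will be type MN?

Punnett square for MN × MM:
Offspring genotypes: 2 MM, 2 MN
Phenotype counts: 2 type M, 2 type MN
type MN: 2 out of 4
Probability: 2/4 = 1/2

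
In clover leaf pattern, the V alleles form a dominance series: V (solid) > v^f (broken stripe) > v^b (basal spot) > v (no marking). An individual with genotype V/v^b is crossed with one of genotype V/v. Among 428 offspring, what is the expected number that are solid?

Cross: V/v^b × V/v
Allele dominance: V > v^f > v^b > v
Offspring genotypes: 1 V/V, 1 V/v, 1 V/v^b, 1 v^b/v
Phenotype counts: 3 solid, 1 basal spot
solid: 3 out of 4 → fraction 3/4
Expected count = 3/4 × 428 = 321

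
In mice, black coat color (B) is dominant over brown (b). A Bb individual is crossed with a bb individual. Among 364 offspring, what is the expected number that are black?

Punnett square for Bb × bb:
Offspring genotypes: 2 Bb, 2 bb
black: 2, brown: 2
black: 2 out of 4 → fraction 1/2
Expected count = 1/2 × 364 = 182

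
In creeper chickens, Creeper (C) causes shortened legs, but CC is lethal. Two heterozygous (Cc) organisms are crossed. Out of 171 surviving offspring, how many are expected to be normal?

Cross: Cc × Cc
Punnett square offspring (before lethality): 1 CC, 2 Cc, 1 cc
The CC genotype is lethal (embryos die); surviving offspring: 2 Cc, 1 cc
normal: 1 out of 3 → fraction 1/3
Expected count = 1/3 × 171 = 57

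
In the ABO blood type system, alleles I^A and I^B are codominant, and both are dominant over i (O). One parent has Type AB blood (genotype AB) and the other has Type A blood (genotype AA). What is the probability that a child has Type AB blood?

Cross: AB × AA
Possible offspring genotypes: 2 AA, 2 AB
Blood type counts: 2 Type A, 2 Type AB
Probability of Type AB: 2/4 = 1/2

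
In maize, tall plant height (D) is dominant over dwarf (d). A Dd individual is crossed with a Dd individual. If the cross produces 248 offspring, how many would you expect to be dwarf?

Punnett square for Dd × Dd:
Offspring genotypes: 1 DD, 2 Dd, 1 dd
tall: 3, dwarf: 1
dwarf: 1 out of 4 → fraction 1/4
Expected count = 1/4 × 248 = 62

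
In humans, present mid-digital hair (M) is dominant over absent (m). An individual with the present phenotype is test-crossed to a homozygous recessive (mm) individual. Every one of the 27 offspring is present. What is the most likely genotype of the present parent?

Test cross: ? × mm
All offspring are present.
If the unknown parent were heterozygous (Mm), about half of 27 offspring would be absent; none are. The unknown parent is most likely homozygous dominant (MM).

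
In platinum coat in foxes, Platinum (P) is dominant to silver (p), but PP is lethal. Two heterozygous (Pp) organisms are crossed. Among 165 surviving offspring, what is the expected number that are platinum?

Cross: Pp × Pp
Punnett square offspring (before lethality): 1 PP, 2 Pp, 1 pp
The PP genotype is lethal (embryos die); surviving offspring: 2 Pp, 1 pp
platinum: 2 out of 3 → fraction 2/3
Expected count = 2/3 × 165 = 110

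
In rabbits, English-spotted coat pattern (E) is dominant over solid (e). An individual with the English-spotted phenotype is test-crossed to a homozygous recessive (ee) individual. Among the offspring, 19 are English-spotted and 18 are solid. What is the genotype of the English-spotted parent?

Test cross: ? × ee
Offspring: 19 English-spotted, 18 solid — approximately 1:1.
A 1:1 ratio in a test cross indicates the unknown parent is heterozygous (Ee).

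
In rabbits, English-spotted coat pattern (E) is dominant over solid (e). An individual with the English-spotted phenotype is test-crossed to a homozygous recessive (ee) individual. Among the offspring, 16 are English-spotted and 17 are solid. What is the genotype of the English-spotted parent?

Test cross: ? × ee
Offspring: 16 English-spotted, 17 solid — approximately 1:1.
A 1:1 ratio in a test cross indicates the unknown parent is heterozygous (Ee).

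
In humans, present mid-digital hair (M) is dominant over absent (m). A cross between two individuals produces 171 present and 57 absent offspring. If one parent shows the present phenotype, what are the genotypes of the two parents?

Observed offspring: 171 present, 57 absent
The observed ratio simplifies to 3:1. Absent (mm) offspring appear, so each parent must contribute one m allele. The parent stated to show present carries M, so it is Mm. The other parent is then either Mm or mm: Mm × mm would give a 1:1 split, whereas Mm × Mm gives 3:1 — matching the data. So both parents are heterozygous (Mm × Mm).
Parent genotypes: Mm × Mm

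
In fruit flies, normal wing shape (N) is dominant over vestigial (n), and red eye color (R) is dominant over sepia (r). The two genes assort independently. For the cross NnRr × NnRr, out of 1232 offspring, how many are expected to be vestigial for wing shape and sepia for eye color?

Dihybrid cross NnRr × NnRr — consider each gene separately:
wing shape: Nn × Nn → 1 NN, 2 Nn, 1 nn → 3 N_ : 1 nn (out of 4)
eye color: Rr × Rr → 1 RR, 2 Rr, 1 rr → 3 R_ : 1 rr (out of 4)
Looking for: vestigial (nn) and sepia (rr)
P(vestigial) = 1/4, P(sepia) = 1/4
P(both) = 1/4 × 1/4 = 1/16
Expected count = 1/16 × 1232 = 77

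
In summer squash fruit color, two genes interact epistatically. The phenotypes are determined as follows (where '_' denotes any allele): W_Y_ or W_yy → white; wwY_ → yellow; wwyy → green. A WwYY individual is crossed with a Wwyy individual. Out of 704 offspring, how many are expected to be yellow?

Cross: WwYY × Wwyy — consider each gene separately:
W gene: Ww × Ww → 1 WW, 2 Ww, 1 ww → 3 W_ : 1 ww (out of 4)
Y gene: YY × yy → 4 Yy → 4 Y_ (out of 4)
Genotype classes (out of 4 × 4 = 16): W_Y_ = 3×4 = 12; wwY_ = 1×4 = 4
Apply the phenotype rules: W_Y_ (12) → white; wwY_ (4) → yellow
Phenotype counts (out of 16): 12 white, 4 yellow
yellow: 4 out of 16 → fraction 1/4
Expected count = 1/4 × 704 = 176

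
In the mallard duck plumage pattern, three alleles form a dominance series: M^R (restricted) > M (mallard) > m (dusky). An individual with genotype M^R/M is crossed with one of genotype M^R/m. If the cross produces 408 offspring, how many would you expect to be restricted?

Cross: M^R/M × M^R/m
Allele dominance: M^R > M > m
Offspring genotypes: 1 M^R/M^R, 1 M^R/m, 1 M^R/M, 1 M/m
Phenotype counts: 3 restricted, 1 mallard
restricted: 3 out of 4 → fraction 3/4
Expected count = 3/4 × 408 = 306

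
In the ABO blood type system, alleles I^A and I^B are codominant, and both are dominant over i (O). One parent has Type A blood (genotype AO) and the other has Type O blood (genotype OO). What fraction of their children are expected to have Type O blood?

Cross: AO × OO
Possible offspring genotypes: 2 AO, 2 OO
Blood type counts: 2 Type A, 2 Type O
Probability of Type O: 2/4 = 1/2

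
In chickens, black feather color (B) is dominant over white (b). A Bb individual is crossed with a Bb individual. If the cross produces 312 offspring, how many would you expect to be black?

Punnett square for Bb × Bb:
Offspring genotypes: 1 BB, 2 Bb, 1 bb
black: 3, white: 1
black: 3 out of 4 → fraction 3/4
Expected count = 3/4 × 312 = 234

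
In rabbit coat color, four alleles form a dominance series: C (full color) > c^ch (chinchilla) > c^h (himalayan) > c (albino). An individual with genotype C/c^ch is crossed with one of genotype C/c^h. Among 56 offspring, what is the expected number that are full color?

Cross: C/c^ch × C/c^h
Allele dominance: C > c^ch > c^h > c
Offspring genotypes: 1 C/C, 1 C/c^h, 1 C/c^ch, 1 c^ch/c^h
Phenotype counts: 3 full color, 1 chinchilla
full color: 3 out of 4 → fraction 3/4
Expected count = 3/4 × 56 = 42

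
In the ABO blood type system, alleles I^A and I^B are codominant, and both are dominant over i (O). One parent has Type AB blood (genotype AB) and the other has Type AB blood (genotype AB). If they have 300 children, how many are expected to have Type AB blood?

Cross: AB × AB
Possible offspring genotypes: 1 AA, 2 AB, 1 BB
Blood type counts: 1 Type A, 2 Type AB, 1 Type B
Probability of Type AB: 2/4 = 1/2
Expected count = 1/2 × 300 = 150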